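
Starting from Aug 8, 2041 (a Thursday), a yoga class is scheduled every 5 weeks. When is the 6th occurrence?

The 6th occurrence is 5 intervals after the first: 5 × 35 = 175 days after Aug 8, 2041.
Aug has 31 days — 23 days to the end of Aug leaves 152.
Sep has 30 days (122 left).
Oct has 31 days (91 left).
Nov has 30 days (61 left).
Dec has 31 days (30 left).
30 days into Jan → Jan 30, 2042.

Jan 30, 2042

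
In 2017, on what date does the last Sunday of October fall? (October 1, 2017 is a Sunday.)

October 2017 begins on a Sunday, so the first Sunday is October 1.
October 2017 has 31 days. Adding weeks: 1, 8, 15, 22, 29 — the last one ≤ 31 is the 29th.

October 29, 2017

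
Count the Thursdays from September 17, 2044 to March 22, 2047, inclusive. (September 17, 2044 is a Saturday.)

September 17, 2044 is a Saturday; the first Thursday on or after it is September 22, 2044 (5 days later).
From September 22, 2044 to March 22, 2047: 100 + 365 + 365 + 81 = 911 days (rest of 2044, 2045, 2046, to March 22, 2047 in 2047).
911 ÷ 7 = 130 full weeks with remainder 1, so 130 more Thursdays after the first → 131.

131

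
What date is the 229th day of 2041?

Jan has 31 days (229 − 31 = 198 remain).
Feb has 28 days (198 − 28 = 170 remain).
Mar has 31 days (170 − 31 = 139 remain).
Apr has 30 days (139 − 30 = 109 remain).
May has 31 days (109 − 31 = 78 remain).
Jun has 30 days (78 − 30 = 48 remain).
Jul has 31 days (48 − 31 = 17 remain).
17 into Aug → Aug 17.

Aug 17, 2041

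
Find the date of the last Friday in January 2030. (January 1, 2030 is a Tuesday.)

January 2030 begins on a Tuesday, so the first Friday is January 4 (3 days later).
January 2030 has 31 days. Adding weeks: 4, 11, 18, 25 — the last one ≤ 31 is the 25th.

25 January 2030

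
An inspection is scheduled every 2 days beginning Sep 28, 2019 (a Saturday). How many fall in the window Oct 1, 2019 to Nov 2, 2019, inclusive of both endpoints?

Occurrences land 2·i days after Sep 28, 2019 for i = 0, 1, 2, …
Oct 1, 2019 is 3 days after the start; 3 ÷ 2 = 1 remainder 1; since the remainder is 1, round up to i = 2. First occurrence in the window: #3 on Oct 2, 2019 (2×2 = 4 days in).
Nov 2, 2019 is 35 days after the start; 35 ÷ 2 = 17 remainder 1. Last occurrence in the window: #18 on Nov 1, 2019.
Occurrences #3 through #18: 16 in total.

16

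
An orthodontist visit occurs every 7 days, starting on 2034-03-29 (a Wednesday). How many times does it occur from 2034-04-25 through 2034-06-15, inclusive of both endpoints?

8

Occurrences land 7·i days after 2034-03-29 for i = 0, 1, 2, …
2034-04-25 is 27 days after the start; 27 ÷ 7 = 3 remainder 6; since the remainder is 6, round up to i = 4. First occurrence in the window: #5 on 2034-04-26 (4×7 = 28 days in).
2034-06-15 is 78 days after the start; 78 ÷ 7 = 11 remainder 1. Last occurrence in the window: #12 on 2034-06-14.
Occurrences #5 through #12: 8 in total.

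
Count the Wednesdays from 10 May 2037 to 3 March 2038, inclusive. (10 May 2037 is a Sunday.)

43

10 May 2037 is a Sunday; the first Wednesday on or after it is 13 May 2037 (3 days later).
From 13 May 2037 to 3 March 2038: 18 + 30 + 31 + 31 + 30 + 31 + 30 + 31 + 31 + 28 + 3 = 294 days (rest of May, June, July, August, September, October, November, December, January, February, March).
294 ÷ 7 = 42 full weeks with remainder 0, so 42 more Wednesdays after the first → 43.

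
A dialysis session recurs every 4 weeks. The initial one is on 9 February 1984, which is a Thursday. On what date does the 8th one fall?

The 8th occurrence is 7 intervals after the first: 7 × 28 = 196 days after 9 February 1984.
February has 29 days — 20 days to the end of February leaves 176.
March has 31 days (145 left).
April has 30 days (115 left).
May has 31 days (84 left).
June has 30 days (54 left).
July has 31 days (23 left).
23 days into August → 23 August 1984.

23 August 1984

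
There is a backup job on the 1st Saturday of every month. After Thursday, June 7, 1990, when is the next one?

July 7, 1990

June 1990 starts on a Friday, so its 1st Saturday is June 2, 1990 (1 day in).
That is not after June 7, 1990, so look at July 1990.
July 1990 starts on a Sunday, so its 1st Saturday is July 7, 1990 (6 days in).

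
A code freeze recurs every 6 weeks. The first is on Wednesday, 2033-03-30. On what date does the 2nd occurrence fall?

The 2nd occurrence is 1 interval after the first: 1 × 42 = 42 days after 2033-03-30.
March has 31 days — 1 day to the end of March leaves 41.
April has 30 days (11 left).
11 days into May → 2033-05-11.

2033-05-11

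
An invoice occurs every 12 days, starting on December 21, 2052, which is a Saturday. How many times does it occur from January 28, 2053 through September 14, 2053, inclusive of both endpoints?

Occurrences land 12·i days after December 21, 2052 for i = 0, 1, 2, …
January 28, 2053 is 38 days after the start; 38 ÷ 12 = 3 remainder 2; since the remainder is 2, round up to i = 4. First occurrence in the window: #5 on February 7, 2053 (4×12 = 48 days in).
September 14, 2053 is 267 days after the start; 267 ÷ 12 = 22 remainder 3. Last occurrence in the window: #23 on September 11, 2053.
Occurrences #5 through #23: 19 in total.

19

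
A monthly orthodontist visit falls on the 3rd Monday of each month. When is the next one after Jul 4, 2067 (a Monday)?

Jul 2067 starts on a Friday; its first Monday is the 4th, so the 3rd Monday is the 18th — Jul 18, 2067.
Jul 18, 2067 is after Jul 4, 2067, so that is the next one.

Jul 18, 2067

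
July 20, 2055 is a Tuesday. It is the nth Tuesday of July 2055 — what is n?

Day 20 falls in week ⌈20/7⌉ of the month.
Days 1–7 hold the 1st Tuesday, 8–14 the 2nd, 15–21 the 3rd, 22–28 the 4th, 29–31 the 5th.
20 is in the range for the 3rd.

3rd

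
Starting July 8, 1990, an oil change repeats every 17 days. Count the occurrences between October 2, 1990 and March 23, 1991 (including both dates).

Occurrences land 17·i days after July 8, 1990 for i = 0, 1, 2, …
October 2, 1990 is 86 days after the start; 86 ÷ 17 = 5 remainder 1; since the remainder is 1, round up to i = 6. First occurrence in the window: #7 on October 18, 1990 (6×17 = 102 days in).
March 23, 1991 is 258 days after the start; 258 ÷ 17 = 15 remainder 3. Last occurrence in the window: #16 on March 20, 1991.
Occurrences #7 through #16: 10 in total.

10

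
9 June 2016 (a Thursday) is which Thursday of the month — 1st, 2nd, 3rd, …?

Day 9 falls in week ⌈9/7⌉ of the month.
Days 1–7 hold the 1st Thursday, 8–14 the 2nd, 15–21 the 3rd, 22–28 the 4th, 29–31 the 5th.
9 is in the range for the 2nd.

2nd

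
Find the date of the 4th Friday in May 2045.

The first Friday of May 2045 is May 5.
The 4th Friday is 3 weeks later: 5 + 21 = 26.

May 26, 2045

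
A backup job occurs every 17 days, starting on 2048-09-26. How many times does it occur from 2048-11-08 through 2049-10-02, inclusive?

Occurrences land 17·i days after 2048-09-26 for i = 0, 1, 2, …
2048-11-08 is 43 days after the start; 43 ÷ 17 = 2 remainder 9; since the remainder is 9, round up to i = 3. First occurrence in the window: #4 on 2048-11-16 (3×17 = 51 days in).
2049-10-02 is 371 days after the start; 371 ÷ 17 = 21 remainder 14. Last occurrence in the window: #22 on 2049-09-18.
Occurrences #4 through #22: 19 in total.

19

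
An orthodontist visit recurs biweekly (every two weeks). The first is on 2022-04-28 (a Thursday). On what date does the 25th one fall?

The 25th occurrence is 24 intervals after the first: 24 × 14 = 336 days after 2022-04-28.
April has 30 days — 2 days to the end of April leaves 334.
May has 31 days (303 left).
June has 30 days (273 left).
July has 31 days (242 left).
August has 31 days (211 left).
September has 30 days (181 left).
October has 31 days (150 left).
November has 30 days (120 left).
December has 31 days (89 left).
January has 31 days (58 left).
February has 28 days (30 left).
30 days into March → 2023-03-30.

2023-03-30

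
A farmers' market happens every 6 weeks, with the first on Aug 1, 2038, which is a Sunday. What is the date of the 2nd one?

Sep 12, 2038

The 2nd occurrence is 1 interval after the first: 1 × 42 = 42 days after Aug 1, 2038.
Aug has 31 days — 30 days to the end of Aug leaves 12.
12 days into Sep → Sep 12, 2038.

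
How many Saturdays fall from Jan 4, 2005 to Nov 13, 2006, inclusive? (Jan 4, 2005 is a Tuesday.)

Jan 4, 2005 is a Tuesday; the first Saturday on or after it is Jan 8, 2005 (4 days later).
From Jan 8, 2005 to Nov 13, 2006: 357 + 317 = 674 days (rest of 2005, to Nov 13, 2006 in 2006).
674 ÷ 7 = 96 full weeks with remainder 2, so 96 more Saturdays after the first → 97.

97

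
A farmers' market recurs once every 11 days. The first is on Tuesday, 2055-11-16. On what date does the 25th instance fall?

2056-08-06

The 25th occurrence is 24 intervals after the first: 24 × 11 = 264 days after 2055-11-16.
November has 30 days — 14 days to the end of November leaves 250.
December has 31 days (219 left).
January has 31 days (188 left).
February has 29 days (159 left).
March has 31 days (128 left).
April has 30 days (98 left).
May has 31 days (67 left).
June has 30 days (37 left).
July has 31 days (6 left).
6 days into August → 2056-08-06.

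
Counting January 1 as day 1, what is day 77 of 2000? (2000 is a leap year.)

January has 31 days (77 − 31 = 46 remain).
February has 29 days (46 − 29 = 17 remain).
17 into March → March 17.

March 17, 2000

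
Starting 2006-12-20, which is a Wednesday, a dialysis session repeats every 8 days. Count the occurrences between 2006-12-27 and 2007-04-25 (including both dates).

Occurrences land 8·i days after 2006-12-20 for i = 0, 1, 2, …
2006-12-27 is 7 days after the start; 7 ÷ 8 = 0 remainder 7; since the remainder is 7, round up to i = 1. First occurrence in the window: #2 on 2006-12-28 (1×8 = 8 days in).
2007-04-25 is 126 days after the start; 126 ÷ 8 = 15 remainder 6. Last occurrence in the window: #16 on 2007-04-19.
Occurrences #2 through #16: 15 in total.

15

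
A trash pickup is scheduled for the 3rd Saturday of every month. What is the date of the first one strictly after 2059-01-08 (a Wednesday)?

January 2059 starts on a Wednesday; its first Saturday is the 4th, so the 3rd Saturday is the 18th — 2059-01-18.
2059-01-18 is after 2059-01-08, so that is the next one.

2059-01-18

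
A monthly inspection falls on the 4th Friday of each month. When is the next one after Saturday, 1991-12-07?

December 1991 starts on a Sunday; its first Friday is the 6th, so the 4th Friday is the 27th — 1991-12-27.
1991-12-27 is after 1991-12-07, so that is the next one.

1991-12-27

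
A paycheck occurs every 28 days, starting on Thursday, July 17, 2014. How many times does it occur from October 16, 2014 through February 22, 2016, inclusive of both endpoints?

17

Occurrences land 28·i days after July 17, 2014 for i = 0, 1, 2, …
October 16, 2014 is 91 days after the start; 91 ÷ 28 = 3 remainder 7; since the remainder is 7, round up to i = 4. First occurrence in the window: #5 on November 6, 2014 (4×28 = 112 days in).
February 22, 2016 is 585 days after the start; 585 ÷ 28 = 20 remainder 25. Last occurrence in the window: #21 on January 28, 2016.
Occurrences #5 through #21: 17 in total.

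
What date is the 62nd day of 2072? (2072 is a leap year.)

March 2, 2072

January has 31 days (62 − 31 = 31 remain).
February has 29 days (31 − 29 = 2 remain).
2 into March → March 2.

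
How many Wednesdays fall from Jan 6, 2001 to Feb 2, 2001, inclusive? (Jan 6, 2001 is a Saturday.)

4

Jan 6, 2001 is a Saturday; the first Wednesday on or after it is Jan 10, 2001 (4 days later).
From Jan 10, 2001 to Feb 2, 2001: 21 + 2 = 23 days (rest of Jan, Feb).
23 ÷ 7 = 3 full weeks with remainder 2, so 3 more Wednesdays after the first → 4.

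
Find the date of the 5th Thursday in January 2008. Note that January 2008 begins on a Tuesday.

January 31, 2008

January 2008 begins on a Tuesday, so the first Thursday is January 3 (2 days later).
The 5th Thursday is 4 weeks later: 3 + 28 = 31.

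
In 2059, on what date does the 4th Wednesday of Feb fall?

Feb 2059 begins on a Saturday, so the first Wednesday is Feb 5 (4 days later).
The 4th Wednesday is 3 weeks later: 5 + 21 = 26.

Feb 26, 2059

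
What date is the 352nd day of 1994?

Dec 18, 1994

Jan has 31 days (352 − 31 = 321 remain).
Feb has 28 days (321 − 28 = 293 remain).
Mar has 31 days (293 − 31 = 262 remain).
Apr has 30 days (262 − 30 = 232 remain).
May has 31 days (232 − 31 = 201 remain).
Jun has 30 days (201 − 30 = 171 remain).
Jul has 31 days (171 − 31 = 140 remain).
Aug has 31 days (140 − 31 = 109 remain).
Sep has 30 days (109 − 30 = 79 remain).
Oct has 31 days (79 − 31 = 48 remain).
Nov has 30 days (48 − 30 = 18 remain).
18 into Dec → Dec 18.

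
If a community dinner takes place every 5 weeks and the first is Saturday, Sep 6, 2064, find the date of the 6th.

The 6th occurrence is 5 intervals after the first: 5 × 35 = 175 days after Sep 6, 2064.
Sep has 30 days — 24 days to the end of Sep leaves 151.
Oct has 31 days (120 left).
Nov has 30 days (90 left).
Dec has 31 days (59 left).
Jan has 31 days (28 left).
28 days into Feb → Feb 28, 2065.

Feb 28, 2065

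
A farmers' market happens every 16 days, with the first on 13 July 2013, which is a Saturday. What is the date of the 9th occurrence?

The 9th occurrence is 8 intervals after the first: 8 × 16 = 128 days after 13 July 2013.
July has 31 days — 18 days to the end of July leaves 110.
August has 31 days (79 left).
September has 30 days (49 left).
October has 31 days (18 left).
18 days into November → 18 November 2013.

18 November 2013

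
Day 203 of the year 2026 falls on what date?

January has 31 days (203 − 31 = 172 remain).
February has 28 days (172 − 28 = 144 remain).
March has 31 days (144 − 31 = 113 remain).
April has 30 days (113 − 30 = 83 remain).
May has 31 days (83 − 31 = 52 remain).
June has 30 days (52 − 30 = 22 remain).
22 into July → July 22.

2026-07-22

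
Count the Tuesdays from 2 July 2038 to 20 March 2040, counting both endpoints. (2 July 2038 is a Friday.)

2 July 2038 is a Friday; the first Tuesday on or after it is 6 July 2038 (4 days later).
From 6 July 2038 to 20 March 2040: 178 + 365 + 80 = 623 days (rest of 2038, 2039, to 20 March 2040 in 2040).
623 ÷ 7 = 89 full weeks with remainder 0, so 89 more Tuesdays after the first → 90.

90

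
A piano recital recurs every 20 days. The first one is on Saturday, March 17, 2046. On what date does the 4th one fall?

May 16, 2046

The 4th occurrence is 3 intervals after the first: 3 × 20 = 60 days after March 17, 2046.
March has 31 days — 14 days to the end of March leaves 46.
April has 30 days (16 left).
16 days into May → May 16, 2046.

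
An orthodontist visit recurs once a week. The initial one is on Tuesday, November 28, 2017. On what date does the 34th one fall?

July 17, 2018

The 34th occurrence is 33 intervals after the first: 33 × 7 = 231 days after November 28, 2017.
November has 30 days — 2 days to the end of November leaves 229.
December has 31 days (198 left).
January has 31 days (167 left).
February has 28 days (139 left).
March has 31 days (108 left).
April has 30 days (78 left).
May has 31 days (47 left).
June has 30 days (17 left).
17 days into July → July 17, 2018.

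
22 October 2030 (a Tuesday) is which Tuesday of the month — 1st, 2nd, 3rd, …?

Day 22 falls in week ⌈22/7⌉ of the month.
Days 1–7 hold the 1st Tuesday, 8–14 the 2nd, 15–21 the 3rd, 22–28 the 4th, 29–31 the 5th.
22 is in the range for the 4th.

4th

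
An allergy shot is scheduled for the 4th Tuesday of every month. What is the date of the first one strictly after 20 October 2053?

28 October 2053

October 2053 starts on a Wednesday; its first Tuesday is the 7th, so the 4th Tuesday is the 28th — 28 October 2053.
28 October 2053 is after 20 October 2053, so that is the next one.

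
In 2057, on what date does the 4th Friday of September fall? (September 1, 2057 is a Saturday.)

2057-09-28

September 2057 begins on a Saturday, so the first Friday is September 7 (6 days later).
The 4th Friday is 3 weeks later: 7 + 21 = 28.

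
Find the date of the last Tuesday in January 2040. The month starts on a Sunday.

31 January 2040

January 2040 begins on a Sunday, so the first Tuesday is January 3 (2 days later).
January 2040 has 31 days. Adding weeks: 3, 10, 17, 24, 31 — the last one ≤ 31 is the 31st.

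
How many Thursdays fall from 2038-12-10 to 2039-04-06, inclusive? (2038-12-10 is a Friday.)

2038-12-10 is a Friday; the first Thursday on or after it is 2038-12-16 (6 days later).
From 2038-12-16 to 2039-04-06: 15 + 31 + 28 + 31 + 6 = 111 days (rest of December, January, February, March, April).
111 ÷ 7 = 15 full weeks with remainder 6, so 15 more Thursdays after the first → 16.

16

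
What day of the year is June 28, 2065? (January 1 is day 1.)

179

Days in months before June: 31 + 28 + 31 + 30 + 31 = 151.
Plus 28 days into June → day 179.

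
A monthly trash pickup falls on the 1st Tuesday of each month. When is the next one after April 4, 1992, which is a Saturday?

April 7, 1992

April 1992 starts on a Wednesday, so its 1st Tuesday is April 7, 1992 (6 days in).
April 7, 1992 is after April 4, 1992, so that is the next one.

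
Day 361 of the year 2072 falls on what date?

2072-12-26

January has 31 days (361 − 31 = 330 remain).
February has 29 days (330 − 29 = 301 remain).
March has 31 days (301 − 31 = 270 remain).
April has 30 days (270 − 30 = 240 remain).
May has 31 days (240 − 31 = 209 remain).
June has 30 days (209 − 30 = 179 remain).
July has 31 days (179 − 31 = 148 remain).
August has 31 days (148 − 31 = 117 remain).
September has 30 days (117 − 30 = 87 remain).
October has 31 days (87 − 31 = 56 remain).
November has 30 days (56 − 30 = 26 remain).
26 into December → December 26.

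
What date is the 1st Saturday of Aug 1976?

Aug 1976 begins on a Sunday, so the first Saturday is Aug 7 (6 days later).

Aug 7, 1976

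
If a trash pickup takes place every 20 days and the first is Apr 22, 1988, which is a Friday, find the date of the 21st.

The 21st occurrence is 20 intervals after the first: 20 × 20 = 400 days after Apr 22, 1988.
Apr has 30 days — 8 days to the end of Apr leaves 392.
May has 31 days (361 left).
Jun has 30 days (331 left).
Jul has 31 days (300 left).
Aug has 31 days (269 left).
Sep has 30 days (239 left).
Oct has 31 days (208 left).
Nov has 30 days (178 left).
Dec has 31 days (147 left).
Jan has 31 days (116 left).
Feb has 28 days (88 left).
Mar has 31 days (57 left).
Apr has 30 days (27 left).
27 days into May → May 27, 1989.

May 27, 1989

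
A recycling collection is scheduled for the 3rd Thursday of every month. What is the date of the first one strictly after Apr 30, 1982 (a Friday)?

May 20, 1982

Apr 1982 starts on a Thursday; its first Thursday is the 1st, so the 3rd Thursday is the 15th — Apr 15, 1982.
That is not after Apr 30, 1982, so look at May 1982.
May 1982 starts on a Saturday; its first Thursday is the 6th, so the 3rd Thursday is the 20th — May 20, 1982.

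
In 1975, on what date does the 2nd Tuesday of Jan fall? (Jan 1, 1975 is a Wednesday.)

Jan 1975 begins on a Wednesday, so the first Tuesday is Jan 7 (6 days later).
The 2nd Tuesday is 1 weeks later: 7 + 7 = 14.

Jan 14, 1975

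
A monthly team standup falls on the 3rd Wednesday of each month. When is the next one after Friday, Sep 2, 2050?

Sep 2050 starts on a Thursday; its first Wednesday is the 7th, so the 3rd Wednesday is the 21st — Sep 21, 2050.
Sep 21, 2050 is after Sep 2, 2050, so that is the next one.

Sep 21, 2050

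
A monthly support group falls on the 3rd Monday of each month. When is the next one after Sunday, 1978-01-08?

1978-01-16

January 1978 starts on a Sunday; its first Monday is the 2nd, so the 3rd Monday is the 16th — 1978-01-16.
1978-01-16 is after 1978-01-08, so that is the next one.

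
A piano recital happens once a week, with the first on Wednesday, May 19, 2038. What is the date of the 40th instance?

The 40th occurrence is 39 intervals after the first: 39 × 7 = 273 days after May 19, 2038.
May has 31 days — 12 days to the end of May leaves 261.
Jun has 30 days (231 left).
Jul has 31 days (200 left).
Aug has 31 days (169 left).
Sep has 30 days (139 left).
Oct has 31 days (108 left).
Nov has 30 days (78 left).
Dec has 31 days (47 left).
Jan has 31 days (16 left).
16 days into Feb → Feb 16, 2039.

Feb 16, 2039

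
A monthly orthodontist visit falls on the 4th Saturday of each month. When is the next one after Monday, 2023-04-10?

2023-04-22

April 2023 starts on a Saturday; its first Saturday is the 1st, so the 4th Saturday is the 22nd — 2023-04-22.
2023-04-22 is after 2023-04-10, so that is the next one.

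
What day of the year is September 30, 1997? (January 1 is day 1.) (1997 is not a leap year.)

Days in months before September: 31 + 28 + 31 + 30 + 31 + 30 + 31 + 31 = 243.
Plus 30 days into September → day 273.

273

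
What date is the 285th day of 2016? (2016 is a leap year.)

11 October 2016

January has 31 days (285 − 31 = 254 remain).
February has 29 days (254 − 29 = 225 remain).
March has 31 days (225 − 31 = 194 remain).
April has 30 days (194 − 30 = 164 remain).
May has 31 days (164 − 31 = 133 remain).
June has 30 days (133 − 30 = 103 remain).
July has 31 days (103 − 31 = 72 remain).
August has 31 days (72 − 31 = 41 remain).
September has 30 days (41 − 30 = 11 remain).
11 into October → October 11.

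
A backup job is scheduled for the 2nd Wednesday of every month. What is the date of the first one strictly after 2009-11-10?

2009-11-11

November 2009 starts on a Sunday; its first Wednesday is the 4th, so the 2nd Wednesday is the 11th — 2009-11-11.
2009-11-11 is after 2009-11-10, so that is the next one.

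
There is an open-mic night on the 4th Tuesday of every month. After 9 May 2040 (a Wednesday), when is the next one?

May 2040 starts on a Tuesday; its first Tuesday is the 1st, so the 4th Tuesday is the 22nd — 22 May 2040.
22 May 2040 is after 9 May 2040, so that is the next one.

22 May 2040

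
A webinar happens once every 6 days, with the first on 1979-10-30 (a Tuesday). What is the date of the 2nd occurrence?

1979-11-05

The 2nd occurrence is 1 interval after the first: 1 × 6 = 6 days after 1979-10-30.
October has 31 days — 1 day to the end of October leaves 5.
5 days into November → 1979-11-05.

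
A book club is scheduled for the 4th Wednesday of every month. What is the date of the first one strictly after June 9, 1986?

June 25, 1986

June 1986 starts on a Sunday; its first Wednesday is the 4th, so the 4th Wednesday is the 25th — June 25, 1986.
June 25, 1986 is after June 9, 1986, so that is the next one.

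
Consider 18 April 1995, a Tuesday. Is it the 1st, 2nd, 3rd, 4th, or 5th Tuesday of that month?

3rd

Day 18 falls in week ⌈18/7⌉ of the month.
Days 1–7 hold the 1st Tuesday, 8–14 the 2nd, 15–21 the 3rd, 22–28 the 4th, 29–31 the 5th.
18 is in the range for the 3rd.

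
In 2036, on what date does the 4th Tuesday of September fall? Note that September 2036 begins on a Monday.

2036-09-23

September 2036 begins on a Monday, so the first Tuesday is September 2 (1 day later).
The 4th Tuesday is 3 weeks later: 2 + 21 = 23.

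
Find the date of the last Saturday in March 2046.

March 31, 2046

The first Saturday of March 2046 is March 3.
March 2046 has 31 days. Adding weeks: 3, 10, 17, 24, 31 — the last one ≤ 31 is the 31st.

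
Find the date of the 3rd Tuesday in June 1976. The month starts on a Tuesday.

June 1976 begins on a Tuesday, so the first Tuesday is June 1.
The 3rd Tuesday is 2 weeks later: 1 + 14 = 15.

June 15, 1976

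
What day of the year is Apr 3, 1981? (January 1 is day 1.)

Days in months before Apr: 31 + 28 + 31 = 90.
Plus 3 days into Apr → day 93.

93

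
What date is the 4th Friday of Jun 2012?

Jun 22, 2012

The first Friday of Jun 2012 is Jun 1.
The 4th Friday is 3 weeks later: 1 + 21 = 22.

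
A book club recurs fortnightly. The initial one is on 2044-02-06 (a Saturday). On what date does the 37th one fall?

2045-06-24

The 37th occurrence is 36 intervals after the first: 36 × 14 = 504 days after 2044-02-06.
February has 29 days — 23 days to the end of February leaves 481.
From end of February to end of 2044 is 306 days (175 left).
January has 31 days (144 left).
February has 28 days (116 left).
March has 31 days (85 left).
April has 30 days (55 left).
May has 31 days (24 left).
24 days into June → 2045-06-24.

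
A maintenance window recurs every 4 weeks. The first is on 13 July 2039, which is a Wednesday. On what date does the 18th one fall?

31 October 2040

The 18th occurrence is 17 intervals after the first: 17 × 28 = 476 days after 13 July 2039.
July has 31 days — 18 days to the end of July leaves 458.
From end of July to end of 2039 is 153 days (305 left).
January has 31 days (274 left).
February has 29 days (245 left).
March has 31 days (214 left).
April has 30 days (184 left).
May has 31 days (153 left).
June has 30 days (123 left).
July has 31 days (92 left).
August has 31 days (61 left).
September has 30 days (31 left).
31 days into October → 31 October 2040.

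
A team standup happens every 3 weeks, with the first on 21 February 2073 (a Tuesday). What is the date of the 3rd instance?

4 April 2073

The 3rd occurrence is 2 intervals after the first: 2 × 21 = 42 days after 21 February 2073.
February has 28 days — 7 days to the end of February leaves 35.
March has 31 days (4 left).
4 days into April → 4 April 2073.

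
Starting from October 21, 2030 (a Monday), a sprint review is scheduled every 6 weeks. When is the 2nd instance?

The 2nd occurrence is 1 interval after the first: 1 × 42 = 42 days after October 21, 2030.
October has 31 days — 10 days to the end of October leaves 32.
November has 30 days (2 left).
2 days into December → December 2, 2030.

December 2, 2030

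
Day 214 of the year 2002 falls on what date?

January has 31 days (214 − 31 = 183 remain).
February has 28 days (183 − 28 = 155 remain).
March has 31 days (155 − 31 = 124 remain).
April has 30 days (124 − 30 = 94 remain).
May has 31 days (94 − 31 = 63 remain).
June has 30 days (63 − 30 = 33 remain).
July has 31 days (33 − 31 = 2 remain).
2 into August → August 2.

2002-08-02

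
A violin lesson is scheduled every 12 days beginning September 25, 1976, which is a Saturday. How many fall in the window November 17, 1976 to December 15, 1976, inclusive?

2

Occurrences land 12·i days after September 25, 1976 for i = 0, 1, 2, …
November 17, 1976 is 53 days after the start; 53 ÷ 12 = 4 remainder 5; since the remainder is 5, round up to i = 5. First occurrence in the window: #6 on November 24, 1976 (5×12 = 60 days in).
December 15, 1976 is 81 days after the start; 81 ÷ 12 = 6 remainder 9. Last occurrence in the window: #7 on December 6, 1976.
Occurrences #6 through #7: 2 in total.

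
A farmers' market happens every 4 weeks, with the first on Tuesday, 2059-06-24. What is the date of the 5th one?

The 5th occurrence is 4 intervals after the first: 4 × 28 = 112 days after 2059-06-24.
June has 30 days — 6 days to the end of June leaves 106.
July has 31 days (75 left).
August has 31 days (44 left).
September has 30 days (14 left).
14 days into October → 2059-10-14.

2059-10-14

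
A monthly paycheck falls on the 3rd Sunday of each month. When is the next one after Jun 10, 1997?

Jun 1997 starts on a Sunday; its first Sunday is the 1st, so the 3rd Sunday is the 15th — Jun 15, 1997.
Jun 15, 1997 is after Jun 10, 1997, so that is the next one.

Jun 15, 1997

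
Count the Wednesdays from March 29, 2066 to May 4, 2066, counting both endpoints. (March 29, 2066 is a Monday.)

5

March 29, 2066 is a Monday; the first Wednesday on or after it is March 31, 2066 (2 days later).
From March 31, 2066 to May 4, 2066: 0 + 30 + 4 = 34 days (rest of March, April, May).
34 ÷ 7 = 4 full weeks with remainder 6, so 4 more Wednesdays after the first → 5.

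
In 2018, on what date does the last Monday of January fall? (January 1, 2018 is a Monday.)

January 29, 2018

January 2018 begins on a Monday, so the first Monday is January 1.
January 2018 has 31 days. Adding weeks: 1, 8, 15, 22, 29 — the last one ≤ 31 is the 29th.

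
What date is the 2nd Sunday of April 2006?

The first Sunday of April 2006 is April 2.
The 2nd Sunday is 1 weeks later: 2 + 7 = 9.

April 9, 2006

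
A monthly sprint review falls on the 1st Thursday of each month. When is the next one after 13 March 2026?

2 April 2026

March 2026 starts on a Sunday, so its 1st Thursday is 5 March 2026 (4 days in).
That is not after 13 March 2026, so look at April 2026.
April 2026 starts on a Wednesday, so its 1st Thursday is 2 April 2026 (1 day in).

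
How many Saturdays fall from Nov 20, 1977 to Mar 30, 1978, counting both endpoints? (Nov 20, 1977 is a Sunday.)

18

Nov 20, 1977 is a Sunday; the first Saturday on or after it is Nov 26, 1977 (6 days later).
From Nov 26, 1977 to Mar 30, 1978: 4 + 31 + 31 + 28 + 30 = 124 days (rest of Nov, Dec, Jan, Feb, Mar).
124 ÷ 7 = 17 full weeks with remainder 5, so 17 more Saturdays after the first → 18.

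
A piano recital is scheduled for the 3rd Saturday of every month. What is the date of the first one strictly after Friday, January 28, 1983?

February 19, 1983

January 1983 starts on a Saturday; its first Saturday is the 1st, so the 3rd Saturday is the 15th — January 15, 1983.
That is not after January 28, 1983, so look at February 1983.
February 1983 starts on a Tuesday; its first Saturday is the 5th, so the 3rd Saturday is the 19th — February 19, 1983.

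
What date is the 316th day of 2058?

January has 31 days (316 − 31 = 285 remain).
February has 28 days (285 − 28 = 257 remain).
March has 31 days (257 − 31 = 226 remain).
April has 30 days (226 − 30 = 196 remain).
May has 31 days (196 − 31 = 165 remain).
June has 30 days (165 − 30 = 135 remain).
July has 31 days (135 − 31 = 104 remain).
August has 31 days (104 − 31 = 73 remain).
September has 30 days (73 − 30 = 43 remain).
October has 31 days (43 − 31 = 12 remain).
12 into November → November 12.

November 12, 2058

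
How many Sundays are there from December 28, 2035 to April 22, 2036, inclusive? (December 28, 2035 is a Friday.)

December 28, 2035 is a Friday; the first Sunday on or after it is December 30, 2035 (2 days later).
From December 30, 2035 to April 22, 2036: 1 + 31 + 29 + 31 + 22 = 114 days (rest of December, January, February, March, April).
114 ÷ 7 = 16 full weeks with remainder 2, so 16 more Sundays after the first → 17.

17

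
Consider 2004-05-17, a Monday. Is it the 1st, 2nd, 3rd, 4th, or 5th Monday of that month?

Day 17 falls in week ⌈17/7⌉ of the month.
Days 1–7 hold the 1st Monday, 8–14 the 2nd, 15–21 the 3rd, 22–28 the 4th, 29–31 the 5th.
17 is in the range for the 3rd.

3rd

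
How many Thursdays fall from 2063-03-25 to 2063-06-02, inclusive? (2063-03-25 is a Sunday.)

2063-03-25 is a Sunday; the first Thursday on or after it is 2063-03-29 (4 days later).
From 2063-03-29 to 2063-06-02: 2 + 30 + 31 + 2 = 65 days (rest of March, April, May, June).
65 ÷ 7 = 9 full weeks with remainder 2, so 9 more Thursdays after the first → 10.

10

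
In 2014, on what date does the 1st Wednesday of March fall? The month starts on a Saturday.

March 2014 begins on a Saturday, so the first Wednesday is March 5 (4 days later).

March 5, 2014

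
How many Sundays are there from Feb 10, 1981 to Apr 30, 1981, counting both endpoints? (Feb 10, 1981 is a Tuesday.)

Feb 10, 1981 is a Tuesday; the first Sunday on or after it is Feb 15, 1981 (5 days later).
From Feb 15, 1981 to Apr 30, 1981: 13 + 31 + 30 = 74 days (rest of Feb, Mar, Apr).
74 ÷ 7 = 10 full weeks with remainder 4, so 10 more Sundays after the first → 11.

11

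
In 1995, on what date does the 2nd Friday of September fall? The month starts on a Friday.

September 1995 begins on a Friday, so the first Friday is September 1.
The 2nd Friday is 1 weeks later: 1 + 7 = 8.

8 September 1995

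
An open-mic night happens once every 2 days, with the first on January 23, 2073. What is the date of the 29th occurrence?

The 29th occurrence is 28 intervals after the first: 28 × 2 = 56 days after January 23, 2073.
January has 31 days — 8 days to the end of January leaves 48.
February has 28 days (20 left).
20 days into March → March 20, 2073.

March 20, 2073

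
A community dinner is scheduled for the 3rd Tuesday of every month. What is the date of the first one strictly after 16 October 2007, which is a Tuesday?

20 November 2007

October 2007 starts on a Monday; its first Tuesday is the 2nd, so the 3rd Tuesday is the 16th — 16 October 2007.
That is not after 16 October 2007, so look at November 2007.
November 2007 starts on a Thursday; its first Tuesday is the 6th, so the 3rd Tuesday is the 20th — 20 November 2007.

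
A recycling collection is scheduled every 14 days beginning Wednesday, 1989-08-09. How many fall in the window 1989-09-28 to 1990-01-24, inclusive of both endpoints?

Occurrences land 14·i days after 1989-08-09 for i = 0, 1, 2, …
1989-09-28 is 50 days after the start; 50 ÷ 14 = 3 remainder 8; since the remainder is 8, round up to i = 4. First occurrence in the window: #5 on 1989-10-04 (4×14 = 56 days in).
1990-01-24 is 168 days after the start; 168 ÷ 14 = 12 remainder 0. Last occurrence in the window: #13 on 1990-01-24.
Occurrences #5 through #13: 9 in total.

9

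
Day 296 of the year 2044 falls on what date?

Jan has 31 days (296 − 31 = 265 remain).
Feb has 29 days (265 − 29 = 236 remain).
Mar has 31 days (236 − 31 = 205 remain).
Apr has 30 days (205 − 30 = 175 remain).
May has 31 days (175 − 31 = 144 remain).
Jun has 30 days (144 − 30 = 114 remain).
Jul has 31 days (114 − 31 = 83 remain).
Aug has 31 days (83 − 31 = 52 remain).
Sep has 30 days (52 − 30 = 22 remain).
22 into Oct → Oct 22.

Oct 22, 2044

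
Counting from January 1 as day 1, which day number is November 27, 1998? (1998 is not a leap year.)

Days in months before November: 31 + 28 + 31 + 30 + 31 + 30 + 31 + 31 + 30 + 31 = 304.
Plus 27 days into November → day 331.

331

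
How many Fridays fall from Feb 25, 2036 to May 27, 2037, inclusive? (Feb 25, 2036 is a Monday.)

Feb 25, 2036 is a Monday; the first Friday on or after it is Feb 29, 2036 (4 days later).
From Feb 29, 2036 to May 27, 2037: 306 + 147 = 453 days (rest of 2036, to May 27, 2037 in 2037).
453 ÷ 7 = 64 full weeks with remainder 5, so 64 more Fridays after the first → 65.

65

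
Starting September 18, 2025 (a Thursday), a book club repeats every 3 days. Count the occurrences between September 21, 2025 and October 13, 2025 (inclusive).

Occurrences land 3·i days after September 18, 2025 for i = 0, 1, 2, …
September 21, 2025 is 3 days after the start; 3 ÷ 3 = 1 remainder 0. First occurrence in the window: #2 on September 21, 2025 (1×3 = 3 days in).
October 13, 2025 is 25 days after the start; 25 ÷ 3 = 8 remainder 1. Last occurrence in the window: #9 on October 12, 2025.
Occurrences #2 through #9: 8 in total.

8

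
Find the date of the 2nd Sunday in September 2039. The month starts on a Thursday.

September 2039 begins on a Thursday, so the first Sunday is September 4 (3 days later).
The 2nd Sunday is 1 weeks later: 4 + 7 = 11.

September 11, 2039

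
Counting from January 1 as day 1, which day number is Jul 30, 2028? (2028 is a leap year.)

212

Days in months before Jul: 31 + 29 + 31 + 30 + 31 + 30 = 182.
Plus 30 days into Jul → day 212.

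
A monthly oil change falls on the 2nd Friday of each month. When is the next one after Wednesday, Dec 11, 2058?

Dec 2058 starts on a Sunday; its first Friday is the 6th, so the 2nd Friday is the 13th — Dec 13, 2058.
Dec 13, 2058 is after Dec 11, 2058, so that is the next one.

Dec 13, 2058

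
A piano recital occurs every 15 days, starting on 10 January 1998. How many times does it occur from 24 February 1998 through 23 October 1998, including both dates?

Occurrences land 15·i days after 10 January 1998 for i = 0, 1, 2, …
24 February 1998 is 45 days after the start; 45 ÷ 15 = 3 remainder 0. First occurrence in the window: #4 on 24 February 1998 (3×15 = 45 days in).
23 October 1998 is 286 days after the start; 286 ÷ 15 = 19 remainder 1. Last occurrence in the window: #20 on 22 October 1998.
Occurrences #4 through #20: 17 in total.

17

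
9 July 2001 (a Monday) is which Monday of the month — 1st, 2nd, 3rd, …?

2nd

Day 9 falls in week ⌈9/7⌉ of the month.
Days 1–7 hold the 1st Monday, 8–14 the 2nd, 15–21 the 3rd, 22–28 the 4th, 29–31 the 5th.
9 is in the range for the 2nd.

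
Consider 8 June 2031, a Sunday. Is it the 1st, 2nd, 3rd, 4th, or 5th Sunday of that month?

Day 8 falls in week ⌈8/7⌉ of the month.
Days 1–7 hold the 1st Sunday, 8–14 the 2nd, 15–21 the 3rd, 22–28 the 4th, 29–31 the 5th.
8 is in the range for the 2nd.

2nd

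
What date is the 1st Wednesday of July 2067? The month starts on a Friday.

6 July 2067

July 2067 begins on a Friday, so the first Wednesday is July 6 (5 days later).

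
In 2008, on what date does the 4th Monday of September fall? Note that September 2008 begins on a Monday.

22 September 2008

September 2008 begins on a Monday, so the first Monday is September 1.
The 4th Monday is 3 weeks later: 1 + 21 = 22.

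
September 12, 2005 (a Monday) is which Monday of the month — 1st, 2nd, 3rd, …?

Day 12 falls in week ⌈12/7⌉ of the month.
Days 1–7 hold the 1st Monday, 8–14 the 2nd, 15–21 the 3rd, 22–28 the 4th, 29–31 the 5th.
12 is in the range for the 2nd.

2nd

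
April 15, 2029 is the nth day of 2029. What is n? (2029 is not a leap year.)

105

Days in months before April: 31 + 28 + 31 = 90.
Plus 15 days into April → day 105.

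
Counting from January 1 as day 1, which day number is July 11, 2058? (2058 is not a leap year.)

192

Days in months before July: 31 + 28 + 31 + 30 + 31 + 30 = 181.
Plus 11 days into July → day 192.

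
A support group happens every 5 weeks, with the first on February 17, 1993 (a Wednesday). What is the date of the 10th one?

December 29, 1993

The 10th occurrence is 9 intervals after the first: 9 × 35 = 315 days after February 17, 1993.
February has 28 days — 11 days to the end of February leaves 304.
March has 31 days (273 left).
April has 30 days (243 left).
May has 31 days (212 left).
June has 30 days (182 left).
July has 31 days (151 left).
August has 31 days (120 left).
September has 30 days (90 left).
October has 31 days (59 left).
November has 30 days (29 left).
29 days into December → December 29, 1993.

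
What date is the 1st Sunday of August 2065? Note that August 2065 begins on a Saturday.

August 2065 begins on a Saturday, so the first Sunday is August 2 (1 day later).

2 August 2065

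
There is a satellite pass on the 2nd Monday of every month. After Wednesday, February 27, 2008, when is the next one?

February 2008 starts on a Friday; its first Monday is the 4th, so the 2nd Monday is the 11th — February 11, 2008.
That is not after February 27, 2008, so look at March 2008.
March 2008 starts on a Saturday; its first Monday is the 3rd, so the 2nd Monday is the 10th — March 10, 2008.

March 10, 2008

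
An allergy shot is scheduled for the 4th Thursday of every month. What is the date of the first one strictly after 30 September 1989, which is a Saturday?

September 1989 starts on a Friday; its first Thursday is the 7th, so the 4th Thursday is the 28th — 28 September 1989.
That is not after 30 September 1989, so look at October 1989.
October 1989 starts on a Sunday; its first Thursday is the 5th, so the 4th Thursday is the 26th — 26 October 1989.

26 October 1989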